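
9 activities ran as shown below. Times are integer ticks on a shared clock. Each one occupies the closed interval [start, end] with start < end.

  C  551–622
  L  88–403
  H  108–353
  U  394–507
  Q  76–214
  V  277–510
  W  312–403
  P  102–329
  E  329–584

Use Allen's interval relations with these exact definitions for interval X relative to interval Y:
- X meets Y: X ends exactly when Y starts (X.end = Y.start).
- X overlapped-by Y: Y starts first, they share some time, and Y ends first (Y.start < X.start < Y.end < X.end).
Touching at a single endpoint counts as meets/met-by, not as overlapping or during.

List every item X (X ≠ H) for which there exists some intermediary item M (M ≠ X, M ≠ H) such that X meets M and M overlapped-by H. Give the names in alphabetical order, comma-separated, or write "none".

Target H = [108, 353].
Intermediaries M with M overlapped-by H: E, V, W.
Via E — items with X meets E: P.
Via V — items with X meets V: none.
Via W — items with X meets W: none.
Union: P.

P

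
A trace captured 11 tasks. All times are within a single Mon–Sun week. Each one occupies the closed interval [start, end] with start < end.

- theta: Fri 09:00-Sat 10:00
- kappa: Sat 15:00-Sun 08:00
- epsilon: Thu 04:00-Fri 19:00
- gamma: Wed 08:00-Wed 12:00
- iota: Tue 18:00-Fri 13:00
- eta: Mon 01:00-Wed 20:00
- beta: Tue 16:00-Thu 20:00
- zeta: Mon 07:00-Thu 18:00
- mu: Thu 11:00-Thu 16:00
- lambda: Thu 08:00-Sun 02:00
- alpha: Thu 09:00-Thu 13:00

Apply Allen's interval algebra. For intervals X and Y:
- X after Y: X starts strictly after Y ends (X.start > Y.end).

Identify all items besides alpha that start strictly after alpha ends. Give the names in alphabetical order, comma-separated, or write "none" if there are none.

Target alpha = [Thu 09:00, Thu 13:00].
beta [Tue 16:00, Thu 20:00] → contains → no.
epsilon [Thu 04:00, Fri 19:00] → contains → no.
eta [Mon 01:00, Wed 20:00] → before → no.
gamma [Wed 08:00, Wed 12:00] → before → no.
iota [Tue 18:00, Fri 13:00] → contains → no.
kappa [Sat 15:00, Sun 08:00] → after → yes.
lambda [Thu 08:00, Sun 02:00] → contains → no.
mu [Thu 11:00, Thu 16:00] → overlapped-by → no.
theta [Fri 09:00, Sat 10:00] → after → yes.
zeta [Mon 07:00, Thu 18:00] → contains → no.
Result: kappa, theta.

kappa, theta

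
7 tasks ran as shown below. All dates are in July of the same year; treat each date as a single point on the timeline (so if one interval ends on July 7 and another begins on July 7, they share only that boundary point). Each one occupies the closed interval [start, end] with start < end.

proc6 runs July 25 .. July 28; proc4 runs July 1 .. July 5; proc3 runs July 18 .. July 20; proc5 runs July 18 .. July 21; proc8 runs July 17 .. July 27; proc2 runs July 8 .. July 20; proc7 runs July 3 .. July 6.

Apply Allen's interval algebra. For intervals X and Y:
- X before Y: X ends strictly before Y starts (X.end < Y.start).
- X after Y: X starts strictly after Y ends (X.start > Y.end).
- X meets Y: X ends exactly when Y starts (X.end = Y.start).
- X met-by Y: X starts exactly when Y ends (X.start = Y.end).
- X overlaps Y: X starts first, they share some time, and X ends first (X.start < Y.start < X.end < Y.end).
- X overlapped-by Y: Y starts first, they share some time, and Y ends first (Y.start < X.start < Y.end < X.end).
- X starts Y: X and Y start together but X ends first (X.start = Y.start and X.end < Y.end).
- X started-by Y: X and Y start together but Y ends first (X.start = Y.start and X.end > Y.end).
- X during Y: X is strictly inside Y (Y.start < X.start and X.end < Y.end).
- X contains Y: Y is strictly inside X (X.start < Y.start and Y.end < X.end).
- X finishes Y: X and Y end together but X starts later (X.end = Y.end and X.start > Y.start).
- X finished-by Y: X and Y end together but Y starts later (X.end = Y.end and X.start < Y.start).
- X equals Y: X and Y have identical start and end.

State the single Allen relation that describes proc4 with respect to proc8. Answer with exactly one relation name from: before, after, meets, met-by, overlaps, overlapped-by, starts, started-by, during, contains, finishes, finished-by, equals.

before

proc4 = [July 1, July 5]; proc8 = [July 17, July 27].
Compare endpoints: proc4.start < proc8.start, proc4.start < proc8.end, proc4.end < proc8.start, proc4.end < proc8.end.
That pattern is 'before'.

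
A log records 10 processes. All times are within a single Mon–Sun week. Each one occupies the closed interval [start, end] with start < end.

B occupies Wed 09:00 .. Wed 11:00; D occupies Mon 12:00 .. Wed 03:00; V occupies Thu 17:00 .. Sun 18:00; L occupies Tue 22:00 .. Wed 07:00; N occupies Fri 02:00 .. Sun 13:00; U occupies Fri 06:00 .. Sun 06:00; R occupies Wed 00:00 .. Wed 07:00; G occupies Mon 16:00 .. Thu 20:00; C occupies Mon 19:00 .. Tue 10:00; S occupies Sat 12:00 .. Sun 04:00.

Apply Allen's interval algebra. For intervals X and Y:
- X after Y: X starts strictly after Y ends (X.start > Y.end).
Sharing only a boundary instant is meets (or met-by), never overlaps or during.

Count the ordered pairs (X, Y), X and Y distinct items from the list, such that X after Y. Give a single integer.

29

Checking all 90 ordered pairs for relation 'after'; matching pairs in alphabetical order:
(B, C): B after C ✓
(B, D): B after D ✓
(B, L): B after L ✓
(B, R): B after R ✓
(L, C): L after C ✓
(N, B): N after B ✓
(N, C): N after C ✓
(N, D): N after D ✓
(N, G): N after G ✓
(N, L): N after L ✓
(N, R): N after R ✓
(R, C): R after C ✓
(S, B): S after B ✓
(S, C): S after C ✓
(S, D): S after D ✓
(S, G): S after G ✓
(S, L): S after L ✓
(S, R): S after R ✓
(U, B): U after B ✓
(U, C): U after C ✓
(U, D): U after D ✓
(U, G): U after G ✓
(U, L): U after L ✓
(U, R): U after R ✓
... plus 5 further pairs not listed.
Count: 29.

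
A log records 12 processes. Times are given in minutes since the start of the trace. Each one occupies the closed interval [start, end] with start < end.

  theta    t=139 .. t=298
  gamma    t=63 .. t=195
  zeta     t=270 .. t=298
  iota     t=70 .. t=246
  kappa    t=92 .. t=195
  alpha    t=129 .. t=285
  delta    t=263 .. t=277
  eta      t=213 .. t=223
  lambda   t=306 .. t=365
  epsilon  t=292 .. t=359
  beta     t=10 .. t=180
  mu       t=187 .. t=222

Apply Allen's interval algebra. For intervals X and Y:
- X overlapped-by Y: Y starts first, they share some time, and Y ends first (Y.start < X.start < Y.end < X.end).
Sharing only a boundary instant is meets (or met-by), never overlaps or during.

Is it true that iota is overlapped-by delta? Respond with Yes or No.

No

iota = [t=70, t=246], delta = [t=263, t=277].
Actual relation of iota to delta: before.
Asked whether 'overlapped-by' holds → No.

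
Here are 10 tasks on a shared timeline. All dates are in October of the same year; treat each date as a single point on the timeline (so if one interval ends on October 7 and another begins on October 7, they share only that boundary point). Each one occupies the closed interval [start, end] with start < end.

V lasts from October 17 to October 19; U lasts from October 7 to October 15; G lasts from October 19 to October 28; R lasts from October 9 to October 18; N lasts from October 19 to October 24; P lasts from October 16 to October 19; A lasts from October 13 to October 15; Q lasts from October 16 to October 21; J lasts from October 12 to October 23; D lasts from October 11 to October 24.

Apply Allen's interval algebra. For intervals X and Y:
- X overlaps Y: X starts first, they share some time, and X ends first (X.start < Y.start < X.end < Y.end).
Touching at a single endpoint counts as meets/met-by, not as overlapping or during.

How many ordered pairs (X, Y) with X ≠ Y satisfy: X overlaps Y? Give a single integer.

Checking all 90 ordered pairs for relation 'overlaps'; matching pairs in alphabetical order:
(D, G): D overlaps G ✓
(J, G): J overlaps G ✓
(J, N): J overlaps N ✓
(Q, G): Q overlaps G ✓
(Q, N): Q overlaps N ✓
(R, D): R overlaps D ✓
(R, J): R overlaps J ✓
(R, P): R overlaps P ✓
(R, Q): R overlaps Q ✓
(R, V): R overlaps V ✓
(U, D): U overlaps D ✓
(U, J): U overlaps J ✓
(U, R): U overlaps R ✓
Count: 13.

13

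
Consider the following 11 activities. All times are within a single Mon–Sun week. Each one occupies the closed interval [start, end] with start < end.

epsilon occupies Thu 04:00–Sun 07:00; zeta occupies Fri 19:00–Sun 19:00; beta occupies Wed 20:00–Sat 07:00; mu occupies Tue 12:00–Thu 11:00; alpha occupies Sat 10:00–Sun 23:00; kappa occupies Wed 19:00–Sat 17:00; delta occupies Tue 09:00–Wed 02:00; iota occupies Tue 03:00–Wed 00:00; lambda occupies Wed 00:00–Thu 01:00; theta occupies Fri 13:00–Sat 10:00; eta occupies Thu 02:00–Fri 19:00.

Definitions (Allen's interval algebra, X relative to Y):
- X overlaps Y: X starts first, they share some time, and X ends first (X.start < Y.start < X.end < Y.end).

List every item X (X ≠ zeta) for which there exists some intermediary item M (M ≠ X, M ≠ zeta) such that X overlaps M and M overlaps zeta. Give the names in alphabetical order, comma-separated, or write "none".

Target zeta = [Fri 19:00, Sun 19:00].
Intermediaries M with M overlaps zeta: beta, epsilon, kappa, theta.
Via beta — items with X overlaps beta: lambda, mu.
Via epsilon — items with X overlaps epsilon: beta, eta, kappa, mu.
Via kappa — items with X overlaps kappa: lambda, mu.
Via theta — items with X overlaps theta: beta, eta.
Union: beta, eta, kappa, lambda, mu.

beta, eta, kappa, lambda, mu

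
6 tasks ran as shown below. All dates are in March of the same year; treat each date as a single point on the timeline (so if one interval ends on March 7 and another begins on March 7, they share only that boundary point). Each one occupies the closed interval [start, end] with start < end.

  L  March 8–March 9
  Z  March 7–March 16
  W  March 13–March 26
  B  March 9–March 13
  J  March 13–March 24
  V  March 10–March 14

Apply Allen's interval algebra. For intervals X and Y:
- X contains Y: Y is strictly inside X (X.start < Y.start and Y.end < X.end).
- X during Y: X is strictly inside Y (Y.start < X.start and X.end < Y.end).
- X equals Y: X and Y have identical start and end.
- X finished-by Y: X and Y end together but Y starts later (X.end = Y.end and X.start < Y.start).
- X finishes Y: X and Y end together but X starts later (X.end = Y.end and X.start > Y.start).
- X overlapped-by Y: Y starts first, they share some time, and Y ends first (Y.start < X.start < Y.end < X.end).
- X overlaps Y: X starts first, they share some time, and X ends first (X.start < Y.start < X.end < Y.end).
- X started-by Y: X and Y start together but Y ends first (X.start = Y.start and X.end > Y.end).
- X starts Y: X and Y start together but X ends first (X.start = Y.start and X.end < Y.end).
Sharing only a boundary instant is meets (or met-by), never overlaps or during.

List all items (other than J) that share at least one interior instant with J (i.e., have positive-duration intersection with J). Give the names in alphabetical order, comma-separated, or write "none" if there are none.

V, W, Z

Target J = [March 13, March 24].
B [March 9, March 13] → meets → no.
L [March 8, March 9] → before → no.
V [March 10, March 14] → overlaps → yes.
W [March 13, March 26] → started-by → yes.
Z [March 7, March 16] → overlaps → yes.
Result: V, W, Z.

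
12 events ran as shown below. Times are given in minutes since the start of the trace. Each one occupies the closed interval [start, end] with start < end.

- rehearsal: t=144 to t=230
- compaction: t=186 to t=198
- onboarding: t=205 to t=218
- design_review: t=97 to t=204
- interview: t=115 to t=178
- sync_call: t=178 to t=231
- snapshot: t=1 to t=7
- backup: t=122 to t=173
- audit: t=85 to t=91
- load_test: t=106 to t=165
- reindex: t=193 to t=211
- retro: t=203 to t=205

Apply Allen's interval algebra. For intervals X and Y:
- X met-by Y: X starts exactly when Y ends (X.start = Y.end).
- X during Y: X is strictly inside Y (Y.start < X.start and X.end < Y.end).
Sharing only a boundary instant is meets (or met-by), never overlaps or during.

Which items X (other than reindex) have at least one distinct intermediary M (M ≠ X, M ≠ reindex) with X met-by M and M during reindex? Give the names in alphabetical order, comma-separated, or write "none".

onboarding

Target reindex = [t=193, t=211].
Intermediaries M with M during reindex: retro.
Via retro — items with X met-by retro: onboarding.
Union: onboarding.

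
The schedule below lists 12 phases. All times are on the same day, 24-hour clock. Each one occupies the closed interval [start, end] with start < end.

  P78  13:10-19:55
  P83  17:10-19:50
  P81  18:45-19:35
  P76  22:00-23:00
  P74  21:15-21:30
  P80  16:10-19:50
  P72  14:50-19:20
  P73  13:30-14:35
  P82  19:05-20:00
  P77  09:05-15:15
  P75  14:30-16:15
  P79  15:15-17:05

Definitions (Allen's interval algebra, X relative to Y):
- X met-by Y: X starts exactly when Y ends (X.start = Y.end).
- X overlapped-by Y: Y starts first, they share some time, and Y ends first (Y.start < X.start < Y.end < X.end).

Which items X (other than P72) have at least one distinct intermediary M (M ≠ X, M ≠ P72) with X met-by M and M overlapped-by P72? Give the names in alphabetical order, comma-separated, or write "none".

Target P72 = [14:50, 19:20].
Intermediaries M with M overlapped-by P72: P80, P81, P82, P83.
Via P80 — items with X met-by P80: none.
Via P81 — items with X met-by P81: none.
Via P82 — items with X met-by P82: none.
Via P83 — items with X met-by P83: none.
Union: none.

none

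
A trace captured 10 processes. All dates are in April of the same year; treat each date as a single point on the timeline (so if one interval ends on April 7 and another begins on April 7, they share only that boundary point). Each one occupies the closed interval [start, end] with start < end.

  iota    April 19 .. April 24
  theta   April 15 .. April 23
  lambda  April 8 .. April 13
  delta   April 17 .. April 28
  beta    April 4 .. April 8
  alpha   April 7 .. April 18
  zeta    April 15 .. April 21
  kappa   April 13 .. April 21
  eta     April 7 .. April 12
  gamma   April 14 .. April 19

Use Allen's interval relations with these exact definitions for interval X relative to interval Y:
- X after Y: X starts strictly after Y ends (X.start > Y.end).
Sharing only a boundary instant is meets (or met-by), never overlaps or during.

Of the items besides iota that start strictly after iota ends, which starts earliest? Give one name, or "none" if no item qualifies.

none

Target iota = [April 19, April 24].
alpha [April 7, April 18] → before → excluded.
beta [April 4, April 8] → before → excluded.
delta [April 17, April 28] → contains → excluded.
eta [April 7, April 12] → before → excluded.
gamma [April 14, April 19] → meets → excluded.
kappa [April 13, April 21] → overlaps → excluded.
lambda [April 8, April 13] → before → excluded.
theta [April 15, April 23] → overlaps → excluded.
zeta [April 15, April 21] → overlaps → excluded.
No candidates → none.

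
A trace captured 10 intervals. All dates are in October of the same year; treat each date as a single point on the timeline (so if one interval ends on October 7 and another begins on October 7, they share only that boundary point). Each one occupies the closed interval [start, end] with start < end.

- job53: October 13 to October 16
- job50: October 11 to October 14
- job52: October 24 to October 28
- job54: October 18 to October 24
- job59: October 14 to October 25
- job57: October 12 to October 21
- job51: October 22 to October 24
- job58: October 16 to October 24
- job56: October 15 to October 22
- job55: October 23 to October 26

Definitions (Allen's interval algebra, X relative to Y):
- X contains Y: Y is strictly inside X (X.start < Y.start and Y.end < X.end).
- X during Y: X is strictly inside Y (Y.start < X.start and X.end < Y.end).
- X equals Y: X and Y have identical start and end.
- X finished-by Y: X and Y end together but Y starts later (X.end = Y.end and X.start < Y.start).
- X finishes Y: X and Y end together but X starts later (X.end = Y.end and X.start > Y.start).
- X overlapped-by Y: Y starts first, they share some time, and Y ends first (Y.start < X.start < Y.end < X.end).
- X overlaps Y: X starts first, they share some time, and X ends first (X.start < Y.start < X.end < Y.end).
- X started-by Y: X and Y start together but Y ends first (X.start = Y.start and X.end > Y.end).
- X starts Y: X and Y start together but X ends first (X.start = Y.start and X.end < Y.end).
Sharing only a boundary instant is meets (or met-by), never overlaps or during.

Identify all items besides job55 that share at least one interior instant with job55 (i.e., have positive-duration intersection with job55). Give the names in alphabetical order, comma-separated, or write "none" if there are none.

job51, job52, job54, job58, job59

Target job55 = [October 23, October 26].
job50 [October 11, October 14] → before → no.
job51 [October 22, October 24] → overlaps → yes.
job52 [October 24, October 28] → overlapped-by → yes.
job53 [October 13, October 16] → before → no.
job54 [October 18, October 24] → overlaps → yes.
job56 [October 15, October 22] → before → no.
job57 [October 12, October 21] → before → no.
job58 [October 16, October 24] → overlaps → yes.
job59 [October 14, October 25] → overlaps → yes.
Result: job51, job52, job54, job58, job59.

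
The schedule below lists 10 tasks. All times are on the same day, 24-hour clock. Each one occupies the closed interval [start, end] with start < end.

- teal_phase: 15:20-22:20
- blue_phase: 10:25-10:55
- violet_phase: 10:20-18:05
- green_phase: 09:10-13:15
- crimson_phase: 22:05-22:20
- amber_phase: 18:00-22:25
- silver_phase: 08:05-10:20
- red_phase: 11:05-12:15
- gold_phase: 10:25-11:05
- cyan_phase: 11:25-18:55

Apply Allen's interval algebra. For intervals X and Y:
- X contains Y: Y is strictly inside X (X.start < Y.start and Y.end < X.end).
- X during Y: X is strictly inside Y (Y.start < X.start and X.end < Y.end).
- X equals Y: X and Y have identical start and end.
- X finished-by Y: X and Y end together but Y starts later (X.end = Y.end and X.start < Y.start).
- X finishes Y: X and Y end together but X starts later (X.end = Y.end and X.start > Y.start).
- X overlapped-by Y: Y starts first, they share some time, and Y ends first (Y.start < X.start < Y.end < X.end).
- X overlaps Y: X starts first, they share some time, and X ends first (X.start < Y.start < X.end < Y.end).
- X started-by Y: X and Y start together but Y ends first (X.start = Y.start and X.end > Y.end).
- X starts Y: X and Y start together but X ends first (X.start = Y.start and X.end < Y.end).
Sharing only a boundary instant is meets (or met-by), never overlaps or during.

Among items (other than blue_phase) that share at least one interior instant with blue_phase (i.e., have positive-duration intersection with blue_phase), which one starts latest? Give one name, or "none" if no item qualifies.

gold_phase

Target blue_phase = [10:25, 10:55].
amber_phase [18:00, 22:25] → after → excluded.
crimson_phase [22:05, 22:20] → after → excluded.
cyan_phase [11:25, 18:55] → after → excluded.
gold_phase [10:25, 11:05] → started-by → candidate.
green_phase [09:10, 13:15] → contains → candidate.
red_phase [11:05, 12:15] → after → excluded.
silver_phase [08:05, 10:20] → before → excluded.
teal_phase [15:20, 22:20] → after → excluded.
violet_phase [10:20, 18:05] → contains → candidate.
Among candidates, latest start is 10:25 → gold_phase.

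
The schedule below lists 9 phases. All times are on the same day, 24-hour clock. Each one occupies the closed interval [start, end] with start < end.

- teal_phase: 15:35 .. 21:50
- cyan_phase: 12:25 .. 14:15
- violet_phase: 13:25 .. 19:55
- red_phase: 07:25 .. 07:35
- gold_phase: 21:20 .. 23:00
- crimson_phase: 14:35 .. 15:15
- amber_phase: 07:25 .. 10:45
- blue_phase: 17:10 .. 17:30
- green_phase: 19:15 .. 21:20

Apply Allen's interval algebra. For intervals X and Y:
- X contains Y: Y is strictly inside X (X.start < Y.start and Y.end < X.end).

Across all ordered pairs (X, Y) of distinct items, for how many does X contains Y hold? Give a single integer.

Checking all 72 ordered pairs for relation 'contains'; matching pairs in alphabetical order:
(teal_phase, blue_phase): teal_phase contains blue_phase ✓
(teal_phase, green_phase): teal_phase contains green_phase ✓
(violet_phase, blue_phase): violet_phase contains blue_phase ✓
(violet_phase, crimson_phase): violet_phase contains crimson_phase ✓
Count: 4.

4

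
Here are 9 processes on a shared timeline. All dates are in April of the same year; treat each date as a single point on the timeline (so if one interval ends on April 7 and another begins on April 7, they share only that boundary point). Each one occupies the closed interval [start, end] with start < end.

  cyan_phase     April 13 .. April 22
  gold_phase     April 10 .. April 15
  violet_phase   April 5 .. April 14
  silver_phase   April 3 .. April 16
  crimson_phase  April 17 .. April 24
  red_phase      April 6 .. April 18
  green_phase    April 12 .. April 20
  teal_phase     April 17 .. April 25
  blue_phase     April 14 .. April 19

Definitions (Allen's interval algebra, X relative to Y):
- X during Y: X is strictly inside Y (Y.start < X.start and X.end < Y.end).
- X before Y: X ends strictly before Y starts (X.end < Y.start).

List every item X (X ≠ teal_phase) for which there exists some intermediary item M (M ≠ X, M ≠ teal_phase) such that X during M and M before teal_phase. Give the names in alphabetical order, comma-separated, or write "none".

Target teal_phase = [April 17, April 25].
Intermediaries M with M before teal_phase: gold_phase, silver_phase, violet_phase.
Via gold_phase — items with X during gold_phase: none.
Via silver_phase — items with X during silver_phase: gold_phase, violet_phase.
Via violet_phase — items with X during violet_phase: none.
Union: gold_phase, violet_phase.

gold_phase, violet_phase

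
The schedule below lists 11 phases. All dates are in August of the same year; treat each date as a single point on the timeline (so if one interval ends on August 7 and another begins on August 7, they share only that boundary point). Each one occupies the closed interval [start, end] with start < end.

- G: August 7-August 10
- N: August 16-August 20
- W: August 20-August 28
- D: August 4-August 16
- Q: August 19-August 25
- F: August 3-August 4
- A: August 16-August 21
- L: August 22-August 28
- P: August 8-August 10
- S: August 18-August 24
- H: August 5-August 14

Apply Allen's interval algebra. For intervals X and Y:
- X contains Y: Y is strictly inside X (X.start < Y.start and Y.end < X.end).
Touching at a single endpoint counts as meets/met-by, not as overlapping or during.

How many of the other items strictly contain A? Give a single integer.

Target A = [August 16, August 21].
D [August 4, August 16] → meets → no.
F [August 3, August 4] → before → no.
G [August 7, August 10] → before → no.
H [August 5, August 14] → before → no.
L [August 22, August 28] → after → no.
N [August 16, August 20] → starts → no.
P [August 8, August 10] → before → no.
Q [August 19, August 25] → overlapped-by → no.
S [August 18, August 24] → overlapped-by → no.
W [August 20, August 28] → overlapped-by → no.
Total: 0.

0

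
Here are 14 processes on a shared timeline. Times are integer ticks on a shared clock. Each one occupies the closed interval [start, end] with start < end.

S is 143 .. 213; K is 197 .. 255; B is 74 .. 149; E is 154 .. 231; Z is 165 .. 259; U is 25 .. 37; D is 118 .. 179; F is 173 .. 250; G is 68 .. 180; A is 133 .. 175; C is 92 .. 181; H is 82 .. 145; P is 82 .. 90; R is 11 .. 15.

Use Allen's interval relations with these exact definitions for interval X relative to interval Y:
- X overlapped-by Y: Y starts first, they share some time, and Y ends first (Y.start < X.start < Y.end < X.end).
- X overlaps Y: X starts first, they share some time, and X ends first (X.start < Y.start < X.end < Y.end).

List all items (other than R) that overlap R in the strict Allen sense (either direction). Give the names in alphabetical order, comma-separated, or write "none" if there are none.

none

Target R = [11, 15].
A [133, 175] → after → no.
B [74, 149] → after → no.
C [92, 181] → after → no.
D [118, 179] → after → no.
E [154, 231] → after → no.
F [173, 250] → after → no.
G [68, 180] → after → no.
H [82, 145] → after → no.
K [197, 255] → after → no.
P [82, 90] → after → no.
S [143, 213] → after → no.
U [25, 37] → after → no.
Z [165, 259] → after → no.
Result: none.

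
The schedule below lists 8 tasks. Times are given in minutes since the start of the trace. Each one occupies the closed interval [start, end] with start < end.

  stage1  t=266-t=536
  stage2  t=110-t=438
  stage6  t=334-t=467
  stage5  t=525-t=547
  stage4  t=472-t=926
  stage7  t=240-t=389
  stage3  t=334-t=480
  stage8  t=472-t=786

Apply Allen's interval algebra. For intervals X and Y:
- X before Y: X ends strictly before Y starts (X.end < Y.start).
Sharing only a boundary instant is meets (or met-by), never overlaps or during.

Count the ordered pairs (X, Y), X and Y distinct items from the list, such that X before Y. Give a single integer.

10

Checking all 56 ordered pairs for relation 'before'; matching pairs in alphabetical order:
(stage2, stage4): stage2 before stage4 ✓
(stage2, stage5): stage2 before stage5 ✓
(stage2, stage8): stage2 before stage8 ✓
(stage3, stage5): stage3 before stage5 ✓
(stage6, stage4): stage6 before stage4 ✓
(stage6, stage5): stage6 before stage5 ✓
(stage6, stage8): stage6 before stage8 ✓
(stage7, stage4): stage7 before stage4 ✓
(stage7, stage5): stage7 before stage5 ✓
(stage7, stage8): stage7 before stage8 ✓
Count: 10.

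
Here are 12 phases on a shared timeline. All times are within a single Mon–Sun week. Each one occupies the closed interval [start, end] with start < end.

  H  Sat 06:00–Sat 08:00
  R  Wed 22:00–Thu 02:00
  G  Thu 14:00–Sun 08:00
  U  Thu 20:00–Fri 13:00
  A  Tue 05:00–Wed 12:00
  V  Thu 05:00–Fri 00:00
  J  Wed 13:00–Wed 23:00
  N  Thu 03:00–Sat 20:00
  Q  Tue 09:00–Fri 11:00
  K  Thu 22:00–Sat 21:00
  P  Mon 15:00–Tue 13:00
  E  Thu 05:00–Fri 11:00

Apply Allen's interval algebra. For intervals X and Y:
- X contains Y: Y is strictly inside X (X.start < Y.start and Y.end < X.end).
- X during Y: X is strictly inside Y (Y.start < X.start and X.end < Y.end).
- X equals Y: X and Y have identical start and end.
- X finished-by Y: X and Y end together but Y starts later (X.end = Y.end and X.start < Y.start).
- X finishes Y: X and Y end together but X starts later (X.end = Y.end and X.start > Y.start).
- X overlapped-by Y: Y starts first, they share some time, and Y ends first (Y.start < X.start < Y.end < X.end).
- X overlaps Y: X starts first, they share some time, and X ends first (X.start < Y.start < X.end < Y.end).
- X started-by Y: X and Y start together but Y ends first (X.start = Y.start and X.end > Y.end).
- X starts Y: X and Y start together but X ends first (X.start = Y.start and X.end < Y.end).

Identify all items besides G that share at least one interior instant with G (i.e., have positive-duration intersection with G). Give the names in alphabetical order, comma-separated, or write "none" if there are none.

Target G = [Thu 14:00, Sun 08:00].
A [Tue 05:00, Wed 12:00] → before → no.
E [Thu 05:00, Fri 11:00] → overlaps → yes.
H [Sat 06:00, Sat 08:00] → during → yes.
J [Wed 13:00, Wed 23:00] → before → no.
K [Thu 22:00, Sat 21:00] → during → yes.
N [Thu 03:00, Sat 20:00] → overlaps → yes.
P [Mon 15:00, Tue 13:00] → before → no.
Q [Tue 09:00, Fri 11:00] → overlaps → yes.
R [Wed 22:00, Thu 02:00] → before → no.
U [Thu 20:00, Fri 13:00] → during → yes.
V [Thu 05:00, Fri 00:00] → overlaps → yes.
Result: E, H, K, N, Q, U, V.

E, H, K, N, Q, U, V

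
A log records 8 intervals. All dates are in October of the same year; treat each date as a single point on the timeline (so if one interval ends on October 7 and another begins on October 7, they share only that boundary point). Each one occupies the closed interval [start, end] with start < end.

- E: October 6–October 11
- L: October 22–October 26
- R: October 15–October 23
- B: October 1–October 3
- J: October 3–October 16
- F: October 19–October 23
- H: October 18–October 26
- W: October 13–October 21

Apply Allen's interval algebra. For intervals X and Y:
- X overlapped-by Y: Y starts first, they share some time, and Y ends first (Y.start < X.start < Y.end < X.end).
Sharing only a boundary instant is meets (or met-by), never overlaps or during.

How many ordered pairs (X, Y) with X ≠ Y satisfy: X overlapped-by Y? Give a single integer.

Checking all 56 ordered pairs for relation 'overlapped-by'; matching pairs in alphabetical order:
(F, W): F overlapped-by W ✓
(H, R): H overlapped-by R ✓
(H, W): H overlapped-by W ✓
(L, F): L overlapped-by F ✓
(L, R): L overlapped-by R ✓
(R, J): R overlapped-by J ✓
(R, W): R overlapped-by W ✓
(W, J): W overlapped-by J ✓
Count: 8.

8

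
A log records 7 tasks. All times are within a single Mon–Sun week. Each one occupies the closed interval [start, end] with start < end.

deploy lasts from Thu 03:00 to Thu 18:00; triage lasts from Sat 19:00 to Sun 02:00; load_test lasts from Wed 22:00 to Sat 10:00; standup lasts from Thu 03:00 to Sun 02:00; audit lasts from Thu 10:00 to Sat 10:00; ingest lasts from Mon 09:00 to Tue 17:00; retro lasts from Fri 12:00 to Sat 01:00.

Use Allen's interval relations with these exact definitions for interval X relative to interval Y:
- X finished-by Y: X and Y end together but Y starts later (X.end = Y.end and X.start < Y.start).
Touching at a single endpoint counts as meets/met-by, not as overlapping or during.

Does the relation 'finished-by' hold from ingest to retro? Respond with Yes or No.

No

ingest = [Mon 09:00, Tue 17:00], retro = [Fri 12:00, Sat 01:00].
Actual relation of ingest to retro: before.
Asked whether 'finished-by' holds → No.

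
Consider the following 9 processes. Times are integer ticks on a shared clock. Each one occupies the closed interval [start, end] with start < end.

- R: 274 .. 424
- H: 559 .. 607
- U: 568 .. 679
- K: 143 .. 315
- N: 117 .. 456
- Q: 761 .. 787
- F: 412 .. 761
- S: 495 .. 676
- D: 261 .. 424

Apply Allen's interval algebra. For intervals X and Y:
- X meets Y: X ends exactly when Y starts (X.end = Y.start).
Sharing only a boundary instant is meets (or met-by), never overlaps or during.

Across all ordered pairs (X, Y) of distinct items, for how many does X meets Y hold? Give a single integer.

Checking all 72 ordered pairs for relation 'meets'; matching pairs in alphabetical order:
(F, Q): F meets Q ✓
Count: 1.

1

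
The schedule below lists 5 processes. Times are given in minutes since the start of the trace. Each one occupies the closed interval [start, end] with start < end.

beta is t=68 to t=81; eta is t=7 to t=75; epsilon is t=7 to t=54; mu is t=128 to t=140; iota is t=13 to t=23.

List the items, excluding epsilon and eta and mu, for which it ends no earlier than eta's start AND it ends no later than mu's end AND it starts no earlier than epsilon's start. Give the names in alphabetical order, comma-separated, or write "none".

Conditions: its end is no earlier than eta's start (X.end >= t=7) AND its end is no later than mu's end (X.end <= t=140) AND its start is no earlier than epsilon's start (X.start >= t=7).
beta: end t=81 >= t=7? ✓; end t=81 <= t=140? ✓; start t=68 >= t=7? ✓ → yes.
iota: end t=23 >= t=7? ✓; end t=23 <= t=140? ✓; start t=13 >= t=7? ✓ → yes.
Result: beta, iota.

beta, iota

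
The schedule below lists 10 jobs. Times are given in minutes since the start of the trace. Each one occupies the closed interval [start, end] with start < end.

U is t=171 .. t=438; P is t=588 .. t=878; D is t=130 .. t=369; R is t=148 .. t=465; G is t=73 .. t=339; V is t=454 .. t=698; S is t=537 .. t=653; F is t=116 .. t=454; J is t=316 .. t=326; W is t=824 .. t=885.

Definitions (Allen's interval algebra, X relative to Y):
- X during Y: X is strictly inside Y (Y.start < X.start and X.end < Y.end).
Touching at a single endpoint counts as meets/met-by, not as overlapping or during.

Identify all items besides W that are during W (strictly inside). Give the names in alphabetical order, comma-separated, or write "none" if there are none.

Target W = [t=824, t=885].
D [t=130, t=369] → before → no.
F [t=116, t=454] → before → no.
G [t=73, t=339] → before → no.
J [t=316, t=326] → before → no.
P [t=588, t=878] → overlaps → no.
R [t=148, t=465] → before → no.
S [t=537, t=653] → before → no.
U [t=171, t=438] → before → no.
V [t=454, t=698] → before → no.
Result: none.

none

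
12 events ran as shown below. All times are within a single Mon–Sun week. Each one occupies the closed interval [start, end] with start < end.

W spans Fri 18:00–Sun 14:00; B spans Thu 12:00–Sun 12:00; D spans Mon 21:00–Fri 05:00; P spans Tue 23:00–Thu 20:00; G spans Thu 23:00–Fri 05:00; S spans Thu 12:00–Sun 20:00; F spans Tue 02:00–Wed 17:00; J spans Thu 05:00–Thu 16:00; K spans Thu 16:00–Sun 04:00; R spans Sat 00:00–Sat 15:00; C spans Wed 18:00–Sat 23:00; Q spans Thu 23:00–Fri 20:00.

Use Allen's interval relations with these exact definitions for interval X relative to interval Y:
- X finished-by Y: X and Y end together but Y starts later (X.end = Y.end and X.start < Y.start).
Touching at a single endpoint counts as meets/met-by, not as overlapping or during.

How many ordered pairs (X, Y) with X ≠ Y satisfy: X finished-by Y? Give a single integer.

Checking all 132 ordered pairs for relation 'finished-by'; matching pairs in alphabetical order:
(D, G): D finished-by G ✓
Count: 1.

1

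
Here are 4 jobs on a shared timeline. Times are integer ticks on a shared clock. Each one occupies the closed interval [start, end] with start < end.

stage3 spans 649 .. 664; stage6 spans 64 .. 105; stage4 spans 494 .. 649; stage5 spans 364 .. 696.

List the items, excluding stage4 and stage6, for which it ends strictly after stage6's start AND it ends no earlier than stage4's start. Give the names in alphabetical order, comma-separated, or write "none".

Conditions: its end is strictly after stage6's start (X.end > 64) AND its end is no earlier than stage4's start (X.end >= 494).
stage3: end 664 > 64? ✓; end 664 >= 494? ✓ → yes.
stage5: end 696 > 64? ✓; end 696 >= 494? ✓ → yes.
Result: stage3, stage5.

stage3, stage5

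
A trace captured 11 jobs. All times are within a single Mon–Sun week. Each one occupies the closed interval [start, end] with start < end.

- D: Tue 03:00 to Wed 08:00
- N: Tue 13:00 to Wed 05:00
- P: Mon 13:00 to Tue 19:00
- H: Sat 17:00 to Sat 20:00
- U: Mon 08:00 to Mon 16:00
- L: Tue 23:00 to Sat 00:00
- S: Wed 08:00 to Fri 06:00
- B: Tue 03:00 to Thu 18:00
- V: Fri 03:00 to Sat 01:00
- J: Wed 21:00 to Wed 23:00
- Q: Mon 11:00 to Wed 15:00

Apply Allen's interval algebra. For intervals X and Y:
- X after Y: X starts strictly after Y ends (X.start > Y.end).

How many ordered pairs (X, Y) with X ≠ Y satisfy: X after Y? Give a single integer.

30

Checking all 110 ordered pairs for relation 'after'; matching pairs in alphabetical order:
(B, U): B after U ✓
(D, U): D after U ✓
(H, B): H after B ✓
(H, D): H after D ✓
(H, J): H after J ✓
(H, L): H after L ✓
(H, N): H after N ✓
(H, P): H after P ✓
(H, Q): H after Q ✓
(H, S): H after S ✓
(H, U): H after U ✓
(H, V): H after V ✓
(J, D): J after D ✓
(J, N): J after N ✓
(J, P): J after P ✓
(J, Q): J after Q ✓
(J, U): J after U ✓
(L, P): L after P ✓
(L, U): L after U ✓
(N, U): N after U ✓
(S, N): S after N ✓
(S, P): S after P ✓
(S, U): S after U ✓
(V, B): V after B ✓
... plus 6 further pairs not listed.
Count: 30.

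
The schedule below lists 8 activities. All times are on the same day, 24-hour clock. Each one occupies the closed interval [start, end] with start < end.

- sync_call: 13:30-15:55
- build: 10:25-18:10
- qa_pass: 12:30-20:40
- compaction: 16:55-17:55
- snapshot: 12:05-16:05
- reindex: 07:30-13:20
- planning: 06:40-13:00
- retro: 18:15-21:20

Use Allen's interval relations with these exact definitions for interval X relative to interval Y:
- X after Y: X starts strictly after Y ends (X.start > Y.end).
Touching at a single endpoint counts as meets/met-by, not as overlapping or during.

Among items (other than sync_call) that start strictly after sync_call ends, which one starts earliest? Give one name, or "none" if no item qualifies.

compaction

Target sync_call = [13:30, 15:55].
build [10:25, 18:10] → contains → excluded.
compaction [16:55, 17:55] → after → candidate.
planning [06:40, 13:00] → before → excluded.
qa_pass [12:30, 20:40] → contains → excluded.
reindex [07:30, 13:20] → before → excluded.
retro [18:15, 21:20] → after → candidate.
snapshot [12:05, 16:05] → contains → excluded.
Among candidates, earliest start is 16:55 → compaction.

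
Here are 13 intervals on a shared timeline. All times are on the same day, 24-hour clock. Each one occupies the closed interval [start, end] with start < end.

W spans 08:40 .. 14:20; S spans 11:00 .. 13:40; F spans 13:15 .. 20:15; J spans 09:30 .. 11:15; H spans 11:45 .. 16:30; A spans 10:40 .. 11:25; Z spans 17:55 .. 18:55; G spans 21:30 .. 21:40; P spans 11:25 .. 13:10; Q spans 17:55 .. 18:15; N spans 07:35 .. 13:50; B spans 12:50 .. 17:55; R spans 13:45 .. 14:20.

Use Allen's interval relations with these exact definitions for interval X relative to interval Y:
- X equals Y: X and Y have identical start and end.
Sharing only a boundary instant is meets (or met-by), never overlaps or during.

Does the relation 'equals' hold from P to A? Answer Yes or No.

No

P = [11:25, 13:10], A = [10:40, 11:25].
Actual relation of P to A: met-by.
Asked whether 'equals' holds → No.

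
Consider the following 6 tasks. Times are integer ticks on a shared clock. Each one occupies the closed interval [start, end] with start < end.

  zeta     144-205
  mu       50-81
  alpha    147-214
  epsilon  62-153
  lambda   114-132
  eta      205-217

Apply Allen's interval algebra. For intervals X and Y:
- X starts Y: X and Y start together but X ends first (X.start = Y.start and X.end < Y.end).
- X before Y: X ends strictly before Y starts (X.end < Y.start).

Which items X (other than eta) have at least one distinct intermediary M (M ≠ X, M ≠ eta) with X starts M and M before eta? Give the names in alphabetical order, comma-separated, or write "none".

none

Target eta = [205, 217].
Intermediaries M with M before eta: epsilon, lambda, mu.
Via epsilon — items with X starts epsilon: none.
Via lambda — items with X starts lambda: none.
Via mu — items with X starts mu: none.
Union: none.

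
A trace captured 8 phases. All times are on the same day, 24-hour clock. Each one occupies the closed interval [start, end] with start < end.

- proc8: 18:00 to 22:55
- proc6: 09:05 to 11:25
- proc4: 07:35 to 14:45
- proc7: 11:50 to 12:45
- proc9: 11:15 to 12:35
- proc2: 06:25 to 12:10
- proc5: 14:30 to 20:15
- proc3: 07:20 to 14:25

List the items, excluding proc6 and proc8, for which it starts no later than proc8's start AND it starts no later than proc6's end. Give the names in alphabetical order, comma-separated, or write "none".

Conditions: its start is no later than proc8's start (X.start <= 18:00) AND its start is no later than proc6's end (X.start <= 11:25).
proc2: start 06:25 <= 18:00? ✓; start 06:25 <= 11:25? ✓ → yes.
proc3: start 07:20 <= 18:00? ✓; start 07:20 <= 11:25? ✓ → yes.
proc4: start 07:35 <= 18:00? ✓; start 07:35 <= 11:25? ✓ → yes.
proc5: start 14:30 <= 18:00? ✓; start 14:30 <= 11:25? ✗ → no.
proc7: start 11:50 <= 18:00? ✓; start 11:50 <= 11:25? ✗ → no.
proc9: start 11:15 <= 18:00? ✓; start 11:15 <= 11:25? ✓ → yes.
Result: proc2, proc3, proc4, proc9.

proc2, proc3, proc4, proc9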